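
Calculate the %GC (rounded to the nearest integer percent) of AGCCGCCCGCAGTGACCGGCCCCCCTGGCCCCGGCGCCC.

87%

T=2, A=3, G=12, C=22
G+C = 12 + 22 = 34 out of 39 bases
%GC = 34/39 × 100 = 87.18% ≈ 87%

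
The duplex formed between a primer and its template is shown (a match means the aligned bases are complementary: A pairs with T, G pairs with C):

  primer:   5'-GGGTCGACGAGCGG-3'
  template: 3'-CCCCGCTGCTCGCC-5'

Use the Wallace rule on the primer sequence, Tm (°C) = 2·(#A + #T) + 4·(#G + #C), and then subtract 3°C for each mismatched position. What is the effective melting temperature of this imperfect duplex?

47°C

Primer base counts: A=2, T=1, G=8, C=3 → A+T=3, G+C=11
Perfect-match Tm = 2(3) + 4(11) = 6 + 44 = 50°C
Mismatches (positions where the bases are not complementary): 1 (at position 4)
Effective Tm = 50 − 1×3 = 50 − 3 = 47°C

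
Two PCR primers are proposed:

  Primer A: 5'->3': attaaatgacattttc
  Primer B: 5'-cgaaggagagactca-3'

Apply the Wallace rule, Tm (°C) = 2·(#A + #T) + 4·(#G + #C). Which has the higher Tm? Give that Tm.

Primer A: A+T=13, G+C=3 → Tm = 2(13)+4(3) = 38°C
Primer B: A+T=7, G+C=8 → Tm = 2(7)+4(8) = 46°C
38°C vs 46°C → primer B is higher.

Primer B, 46°C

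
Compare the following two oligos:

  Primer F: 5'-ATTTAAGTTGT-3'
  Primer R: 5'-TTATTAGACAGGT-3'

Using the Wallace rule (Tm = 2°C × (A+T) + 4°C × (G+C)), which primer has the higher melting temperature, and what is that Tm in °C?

Primer F: A+T=9, G+C=2 → Tm = 2(9)+4(2) = 26°C
Primer R: A+T=9, G+C=4 → Tm = 2(9)+4(4) = 34°C
26°C vs 34°C → primer R is higher.

Primer R, 34°C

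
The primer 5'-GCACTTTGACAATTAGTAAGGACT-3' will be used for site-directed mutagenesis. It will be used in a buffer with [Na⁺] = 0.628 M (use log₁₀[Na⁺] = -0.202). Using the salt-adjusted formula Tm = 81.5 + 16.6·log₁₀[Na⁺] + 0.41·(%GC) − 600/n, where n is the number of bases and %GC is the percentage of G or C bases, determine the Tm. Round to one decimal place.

Length n = 24. T=7, G=5, A=8, C=4
G+C = 9, so %GC = 9/24 × 100 = 37.5%
Salt term: 16.6 × (-0.202) = -3.353
GC term: 0.41 × 37.5 = 15.375; length term: −600/24 = −25
Tm = 81.5 + (-3.353) + 15.375 − 25 = 68.522 → 68.5°C

68.5°C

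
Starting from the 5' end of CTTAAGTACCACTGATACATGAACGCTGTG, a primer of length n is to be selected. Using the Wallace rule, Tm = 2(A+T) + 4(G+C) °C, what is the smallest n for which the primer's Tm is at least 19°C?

n = 8

First 7 bases: CTTAAGT → Tm = 18°C (< 19°C)
First 8 bases: CTTAAGTA → Tm = 20°C (≥ 19°C)
Since every base adds ≥2°C, Tm only increases with n, so the threshold is first crossed at n = 8.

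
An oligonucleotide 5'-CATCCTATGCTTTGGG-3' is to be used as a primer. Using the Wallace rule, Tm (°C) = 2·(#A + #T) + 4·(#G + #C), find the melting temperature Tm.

Base counts: G=4, T=6, A=2, C=4
AT pairs contribute 8, GC pairs contribute 8.
Tm = 4·8 + 2·8 = 32 + 16 = 48°C

48°C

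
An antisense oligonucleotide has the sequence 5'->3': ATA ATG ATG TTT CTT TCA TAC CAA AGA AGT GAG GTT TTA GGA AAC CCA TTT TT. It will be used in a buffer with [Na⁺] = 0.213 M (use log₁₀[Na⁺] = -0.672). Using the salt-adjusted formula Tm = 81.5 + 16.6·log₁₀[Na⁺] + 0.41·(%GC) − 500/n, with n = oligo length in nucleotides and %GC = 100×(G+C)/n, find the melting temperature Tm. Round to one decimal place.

73.3°C

Length n = 53. Base counts: A=17, T=20, G=9, C=7
G+C = 16, so %GC = 16/53 × 100 = 30.189%
Salt term: 16.6 × (-0.672) = -11.155
GC term: 0.41 × 30.189 = 12.377; length term: −500/53 = −9.434
Tm = 81.5 + (-11.155) + 12.377 − 9.434 = 73.288 → 73.3°C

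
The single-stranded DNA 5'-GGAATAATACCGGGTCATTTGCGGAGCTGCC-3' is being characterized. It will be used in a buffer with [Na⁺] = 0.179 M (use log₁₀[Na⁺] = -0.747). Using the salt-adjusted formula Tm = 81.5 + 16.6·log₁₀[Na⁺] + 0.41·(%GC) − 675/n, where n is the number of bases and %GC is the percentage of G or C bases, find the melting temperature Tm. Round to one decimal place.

69.8°C

Length n = 31. Base counts: T=7, C=7, A=7, G=10
G+C = 17, so %GC = 17/31 × 100 = 54.839%
Salt term: 16.6 × (-0.747) = -12.4
GC term: 0.41 × 54.839 = 22.484; length term: −675/31 = −21.774
Tm = 81.5 + (-12.4) + 22.484 − 21.774 = 69.81 → 69.8°C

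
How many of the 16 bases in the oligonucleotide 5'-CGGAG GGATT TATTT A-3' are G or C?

Base counts: G=5, T=6, C=1, A=4
Total G or C: 5 + 1 = 6

6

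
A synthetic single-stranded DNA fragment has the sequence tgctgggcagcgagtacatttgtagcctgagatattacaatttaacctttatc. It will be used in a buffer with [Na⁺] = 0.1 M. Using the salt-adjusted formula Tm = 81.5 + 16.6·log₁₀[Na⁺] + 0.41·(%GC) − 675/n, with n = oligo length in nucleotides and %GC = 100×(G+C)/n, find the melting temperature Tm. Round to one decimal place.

Length n = 53. G=11, T=18, C=10, A=14
G+C = 21, so %GC = 21/53 × 100 = 39.623%
Salt term: 16.6 × (-1) = -16.6
GC term: 0.41 × 39.623 = 16.245; length term: −675/53 = −12.736
Tm = 81.5 + (-16.6) + 16.245 − 12.736 = 68.409 → 68.4°C

68.4°C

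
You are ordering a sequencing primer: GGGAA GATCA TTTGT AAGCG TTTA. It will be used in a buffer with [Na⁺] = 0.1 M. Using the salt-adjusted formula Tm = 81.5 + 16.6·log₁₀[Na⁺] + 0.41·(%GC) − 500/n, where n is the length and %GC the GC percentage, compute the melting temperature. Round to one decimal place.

59.4°C

Length n = 24. Base counts: T=8, A=7, G=7, C=2
G+C = 9, so %GC = 9/24 × 100 = 37.5%
Salt term: 16.6 × (-1) = -16.6
GC term: 0.41 × 37.5 = 15.375; length term: −500/24 = −20.833
Tm = 81.5 + (-16.6) + 15.375 − 20.833 = 59.442 → 59.4°C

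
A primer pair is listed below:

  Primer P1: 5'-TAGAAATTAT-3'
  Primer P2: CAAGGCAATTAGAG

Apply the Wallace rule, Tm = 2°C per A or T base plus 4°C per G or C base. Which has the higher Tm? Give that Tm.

Primer P2, 40°C

Primer P1: A+T=9, G+C=1 → Tm = 2(9)+4(1) = 22°C
Primer P2: A+T=8, G+C=6 → Tm = 2(8)+4(6) = 40°C
22°C vs 40°C → primer P2 is higher.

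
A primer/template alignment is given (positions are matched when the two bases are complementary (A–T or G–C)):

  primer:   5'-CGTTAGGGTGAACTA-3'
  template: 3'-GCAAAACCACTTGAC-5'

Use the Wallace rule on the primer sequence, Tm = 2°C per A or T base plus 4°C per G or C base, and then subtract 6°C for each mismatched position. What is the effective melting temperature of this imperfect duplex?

Primer base counts: A=4, T=4, G=5, C=2 → A+T=8, G+C=7
Perfect-match Tm = 2(8) + 4(7) = 16 + 28 = 44°C
Mismatches (positions where the bases are not complementary): 3 (at positions 5, 6, 15)
Effective Tm = 44 − 3×6 = 44 − 18 = 26°C

26°C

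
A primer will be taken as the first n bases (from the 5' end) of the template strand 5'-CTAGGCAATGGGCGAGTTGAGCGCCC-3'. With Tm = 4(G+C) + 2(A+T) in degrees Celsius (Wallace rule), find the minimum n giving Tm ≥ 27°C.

n = 10

First 9 bases: CTAGGCAAT → Tm = 26°C (< 27°C)
First 10 bases: CTAGGCAATG → Tm = 30°C (≥ 27°C)
Each additional base adds 2°C (A/T) or 4°C (G/C), so Tm is non-decreasing in n; n = 10 is the first length to reach 27°C.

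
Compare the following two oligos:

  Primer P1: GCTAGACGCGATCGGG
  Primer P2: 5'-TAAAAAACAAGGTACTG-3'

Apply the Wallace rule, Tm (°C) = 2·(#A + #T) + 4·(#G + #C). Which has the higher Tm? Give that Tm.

Primer P1, 54°C

Primer P1: A+T=5, G+C=11 → Tm = 2(5)+4(11) = 54°C
Primer P2: A+T=12, G+C=5 → Tm = 2(12)+4(5) = 44°C
54°C vs 44°C → primer P1 is higher.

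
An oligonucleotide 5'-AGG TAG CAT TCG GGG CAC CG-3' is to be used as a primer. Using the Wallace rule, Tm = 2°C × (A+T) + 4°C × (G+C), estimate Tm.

66°C

T=3, A=4, G=8, C=5
AT pairs contribute 7, GC pairs contribute 13.
Tm = 2×7 + 4×13 = 66°C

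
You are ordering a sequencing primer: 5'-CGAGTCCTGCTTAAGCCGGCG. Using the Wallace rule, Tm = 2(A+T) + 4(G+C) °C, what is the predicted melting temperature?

70°C

Scanning the sequence gives C=7, A=3, T=4, G=7.
A+T = 7, G+C = 14
Tm = 2×7 + 4×14 = 70°C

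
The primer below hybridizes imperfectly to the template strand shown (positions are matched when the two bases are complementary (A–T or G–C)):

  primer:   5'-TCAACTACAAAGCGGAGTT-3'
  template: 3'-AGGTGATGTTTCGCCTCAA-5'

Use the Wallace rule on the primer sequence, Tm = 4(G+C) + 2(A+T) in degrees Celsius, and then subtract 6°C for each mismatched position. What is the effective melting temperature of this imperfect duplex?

48°C

Primer base counts: A=7, T=4, G=4, C=4 → A+T=11, G+C=8
Perfect-match Tm = 2(11) + 4(8) = 22 + 32 = 54°C
Mismatches (positions where the bases are not complementary): 1 (at position 3)
Effective Tm = 54 − 1×6 = 54 − 6 = 48°C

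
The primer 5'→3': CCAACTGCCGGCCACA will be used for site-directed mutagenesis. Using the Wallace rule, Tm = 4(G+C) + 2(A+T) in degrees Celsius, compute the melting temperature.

Base counts: A=4, C=8, G=3, T=1
AT pairs contribute 5, GC pairs contribute 11.
Tm = 4·11 + 2·5 = 44 + 10 = 54°C

54°C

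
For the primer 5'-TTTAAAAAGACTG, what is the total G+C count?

3

Base counts: T=4, C=1, G=2, A=6
Total G or C: 2 + 1 = 3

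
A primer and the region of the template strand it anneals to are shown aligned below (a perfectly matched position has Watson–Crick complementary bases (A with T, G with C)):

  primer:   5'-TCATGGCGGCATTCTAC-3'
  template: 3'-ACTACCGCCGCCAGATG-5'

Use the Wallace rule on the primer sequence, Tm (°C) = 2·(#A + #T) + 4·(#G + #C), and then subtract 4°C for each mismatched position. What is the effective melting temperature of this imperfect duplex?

Primer base counts: A=3, T=5, G=4, C=5 → A+T=8, G+C=9
Perfect-match Tm = 2(8) + 4(9) = 16 + 36 = 52°C
Mismatches (positions where the bases are not complementary): 3 (at positions 2, 11, 12)
Effective Tm = 52 − 3×4 = 52 − 12 = 40°C

40°C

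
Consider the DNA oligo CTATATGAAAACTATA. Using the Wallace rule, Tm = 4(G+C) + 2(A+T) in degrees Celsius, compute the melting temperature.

38°C

T=5, A=8, G=1, C=2
AT pairs contribute 13, GC pairs contribute 3.
Tm = 4·3 + 2·13 = 12 + 26 = 38°C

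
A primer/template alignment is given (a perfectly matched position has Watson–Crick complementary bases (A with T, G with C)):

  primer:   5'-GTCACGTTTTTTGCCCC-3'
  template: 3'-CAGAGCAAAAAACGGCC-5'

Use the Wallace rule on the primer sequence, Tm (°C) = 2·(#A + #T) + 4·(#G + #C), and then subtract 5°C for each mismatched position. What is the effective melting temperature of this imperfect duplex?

37°C

Primer base counts: A=1, T=7, G=3, C=6 → A+T=8, G+C=9
Perfect-match Tm = 2(8) + 4(9) = 16 + 36 = 52°C
Mismatches (positions where the bases are not complementary): 3 (at positions 4, 16, 17)
Effective Tm = 52 − 3×5 = 52 − 15 = 37°C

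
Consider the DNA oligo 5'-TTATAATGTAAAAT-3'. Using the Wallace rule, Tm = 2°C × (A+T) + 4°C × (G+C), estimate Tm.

T=6, G=1, C=0, A=7
A+T = 13, G+C = 1
Tm = 4·1 + 2·13 = 4 + 26 = 30°C

30°C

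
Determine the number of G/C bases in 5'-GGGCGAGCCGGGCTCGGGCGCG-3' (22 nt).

20

Scanning the sequence gives C=7, G=13, A=1, T=1.
G+C = 13 + 7 = 20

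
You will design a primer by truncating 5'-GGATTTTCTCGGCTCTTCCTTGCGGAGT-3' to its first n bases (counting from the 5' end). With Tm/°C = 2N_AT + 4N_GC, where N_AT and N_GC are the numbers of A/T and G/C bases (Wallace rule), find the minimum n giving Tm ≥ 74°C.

n = 24

First 23 bases: GGATTTTCTCGGCTCTTCCTTGC → Tm = 70°C (< 74°C)
First 24 bases: GGATTTTCTCGGCTCTTCCTTGCG → Tm = 74°C (≥ 74°C)
Each additional base adds 2°C (A/T) or 4°C (G/C), so Tm is non-decreasing in n; n = 24 is the first length to reach 74°C.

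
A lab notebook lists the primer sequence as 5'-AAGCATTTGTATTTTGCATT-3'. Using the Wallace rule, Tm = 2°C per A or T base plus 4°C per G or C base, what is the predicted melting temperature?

Base counts: C=2, A=5, G=3, T=10
A+T = 15, G+C = 5
Tm = 2×15 + 4×5 = 50°C

50°C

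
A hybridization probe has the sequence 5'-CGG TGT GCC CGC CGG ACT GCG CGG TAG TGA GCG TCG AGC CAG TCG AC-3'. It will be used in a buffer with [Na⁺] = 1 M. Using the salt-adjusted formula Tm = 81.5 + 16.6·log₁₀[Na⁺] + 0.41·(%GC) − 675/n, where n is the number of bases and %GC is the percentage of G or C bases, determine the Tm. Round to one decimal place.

96.8°C

Length n = 47. Scanning the sequence gives T=7, A=6, G=19, C=15.
G+C = 34, so %GC = 34/47 × 100 = 72.34%
Salt term: 16.6 × (0) = 0
GC term: 0.41 × 72.34 = 29.659; length term: −675/47 = −14.362
Tm = 81.5 + (0) + 29.659 − 14.362 = 96.797 → 96.8°C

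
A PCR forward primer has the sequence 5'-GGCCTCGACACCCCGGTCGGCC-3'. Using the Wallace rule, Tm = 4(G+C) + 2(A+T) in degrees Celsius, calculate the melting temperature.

Scanning the sequence gives G=7, T=2, C=11, A=2.
A+T = 4, G+C = 18
Tm = 2(4) + 4(18) = 8 + 72 = 80°C

80°C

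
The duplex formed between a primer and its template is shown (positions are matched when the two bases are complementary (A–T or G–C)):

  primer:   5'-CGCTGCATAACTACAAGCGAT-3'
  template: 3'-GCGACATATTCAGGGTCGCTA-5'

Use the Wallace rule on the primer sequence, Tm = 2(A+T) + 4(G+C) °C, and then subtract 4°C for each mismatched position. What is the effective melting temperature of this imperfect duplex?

Primer base counts: A=7, T=4, G=4, C=6 → A+T=11, G+C=10
Perfect-match Tm = 2(11) + 4(10) = 22 + 40 = 62°C
Mismatches (positions where the bases are not complementary): 4 (at positions 6, 11, 13, 15)
Effective Tm = 62 − 4×4 = 62 − 16 = 46°C

46°C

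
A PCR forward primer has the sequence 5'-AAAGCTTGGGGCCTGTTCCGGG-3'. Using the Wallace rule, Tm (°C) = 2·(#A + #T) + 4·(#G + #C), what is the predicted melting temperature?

72°C

Counting bases: A=3, T=5, G=9, C=5
AT pairs contribute 8, GC pairs contribute 14.
Tm = 4·14 + 2·8 = 56 + 16 = 72°C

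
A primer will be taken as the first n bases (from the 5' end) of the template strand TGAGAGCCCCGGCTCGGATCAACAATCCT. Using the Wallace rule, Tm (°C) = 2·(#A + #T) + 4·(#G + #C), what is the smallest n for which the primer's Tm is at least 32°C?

First 9 bases: TGAGAGCCC → Tm = 30°C (< 32°C)
First 10 bases: TGAGAGCCCC → Tm = 34°C (≥ 32°C)
Since every base adds ≥2°C, Tm only increases with n, so the threshold is first crossed at n = 10.

n = 10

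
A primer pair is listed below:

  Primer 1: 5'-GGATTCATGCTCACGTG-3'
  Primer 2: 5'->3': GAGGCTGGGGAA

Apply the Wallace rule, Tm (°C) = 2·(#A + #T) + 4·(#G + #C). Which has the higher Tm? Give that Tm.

Primer 1: A+T=8, G+C=9 → Tm = 2(8)+4(9) = 52°C
Primer 2: A+T=4, G+C=8 → Tm = 2(4)+4(8) = 40°C
52°C vs 40°C → primer 1 is higher.

Primer 1, 52°C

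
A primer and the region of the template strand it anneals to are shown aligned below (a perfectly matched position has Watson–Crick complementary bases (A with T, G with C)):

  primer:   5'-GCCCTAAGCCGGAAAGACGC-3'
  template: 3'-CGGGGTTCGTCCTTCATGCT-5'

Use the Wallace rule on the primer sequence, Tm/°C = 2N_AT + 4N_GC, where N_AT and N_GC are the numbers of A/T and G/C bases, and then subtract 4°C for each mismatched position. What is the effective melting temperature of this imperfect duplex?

46°C

Primer base counts: A=6, T=1, G=6, C=7 → A+T=7, G+C=13
Perfect-match Tm = 2(7) + 4(13) = 14 + 52 = 66°C
Mismatches (positions where the bases are not complementary): 5 (at positions 5, 10, 15, 16, 20)
Effective Tm = 66 − 5×4 = 66 − 20 = 46°C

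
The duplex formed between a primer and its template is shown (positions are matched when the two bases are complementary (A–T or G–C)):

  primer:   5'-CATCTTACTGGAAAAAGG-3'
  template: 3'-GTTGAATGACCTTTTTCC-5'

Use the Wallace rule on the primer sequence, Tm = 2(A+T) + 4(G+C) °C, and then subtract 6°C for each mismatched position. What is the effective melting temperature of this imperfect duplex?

44°C

Primer base counts: A=7, T=4, G=4, C=3 → A+T=11, G+C=7
Perfect-match Tm = 2(11) + 4(7) = 22 + 28 = 50°C
Mismatches (positions where the bases are not complementary): 1 (at position 3)
Effective Tm = 50 − 1×6 = 50 − 6 = 44°C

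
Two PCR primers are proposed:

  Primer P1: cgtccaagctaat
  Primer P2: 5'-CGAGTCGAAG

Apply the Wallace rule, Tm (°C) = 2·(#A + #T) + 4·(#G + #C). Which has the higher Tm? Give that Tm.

Primer P1: A+T=7, G+C=6 → Tm = 2(7)+4(6) = 38°C
Primer P2: A+T=4, G+C=6 → Tm = 2(4)+4(6) = 32°C
38°C vs 32°C → primer P1 is higher.

Primer P1, 38°C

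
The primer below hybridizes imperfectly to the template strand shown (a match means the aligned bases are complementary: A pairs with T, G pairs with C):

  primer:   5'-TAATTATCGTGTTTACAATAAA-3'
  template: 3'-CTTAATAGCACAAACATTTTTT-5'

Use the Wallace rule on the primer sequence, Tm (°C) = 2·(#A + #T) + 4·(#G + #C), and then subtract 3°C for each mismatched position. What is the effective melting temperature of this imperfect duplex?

Primer base counts: A=9, T=9, G=2, C=2 → A+T=18, G+C=4
Perfect-match Tm = 2(18) + 4(4) = 36 + 16 = 52°C
Mismatches (positions where the bases are not complementary): 4 (at positions 1, 15, 16, 19)
Effective Tm = 52 − 4×3 = 52 − 12 = 40°C

40°C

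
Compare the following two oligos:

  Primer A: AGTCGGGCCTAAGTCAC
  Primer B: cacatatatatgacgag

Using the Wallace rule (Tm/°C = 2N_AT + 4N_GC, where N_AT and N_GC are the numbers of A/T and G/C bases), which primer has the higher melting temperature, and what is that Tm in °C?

Primer A, 54°C

Primer A: A+T=7, G+C=10 → Tm = 2(7)+4(10) = 54°C
Primer B: A+T=11, G+C=6 → Tm = 2(11)+4(6) = 46°C
54°C vs 46°C → primer A is higher.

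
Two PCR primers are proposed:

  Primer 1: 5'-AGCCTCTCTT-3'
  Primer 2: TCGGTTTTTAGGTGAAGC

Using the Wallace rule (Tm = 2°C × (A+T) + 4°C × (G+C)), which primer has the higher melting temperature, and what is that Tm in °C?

Primer 1: A+T=5, G+C=5 → Tm = 2(5)+4(5) = 30°C
Primer 2: A+T=10, G+C=8 → Tm = 2(10)+4(8) = 52°C
30°C vs 52°C → primer 2 is higher.

Primer 2, 52°C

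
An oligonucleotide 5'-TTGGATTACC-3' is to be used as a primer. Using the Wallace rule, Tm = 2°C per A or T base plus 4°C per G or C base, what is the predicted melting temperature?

Scanning the sequence gives C=2, G=2, A=2, T=4.
A+T = 6, G+C = 4
Tm = 2×6 + 4×4 = 28°C

28°C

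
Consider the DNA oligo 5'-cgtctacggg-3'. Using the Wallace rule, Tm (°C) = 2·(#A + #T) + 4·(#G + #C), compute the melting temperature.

Scanning the sequence gives T=2, G=4, A=1, C=3.
A+T = 3, G+C = 7
Tm = 2×3 + 4×7 = 34°C

34°C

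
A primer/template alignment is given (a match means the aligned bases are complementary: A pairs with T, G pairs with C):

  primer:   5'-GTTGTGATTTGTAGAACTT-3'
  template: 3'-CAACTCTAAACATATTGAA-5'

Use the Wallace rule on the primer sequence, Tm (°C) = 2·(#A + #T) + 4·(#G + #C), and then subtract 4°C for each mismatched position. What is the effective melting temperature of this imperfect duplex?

Primer base counts: A=4, T=9, G=5, C=1 → A+T=13, G+C=6
Perfect-match Tm = 2(13) + 4(6) = 26 + 24 = 50°C
Mismatches (positions where the bases are not complementary): 2 (at positions 5, 14)
Effective Tm = 50 − 2×4 = 50 − 8 = 42°C

42°C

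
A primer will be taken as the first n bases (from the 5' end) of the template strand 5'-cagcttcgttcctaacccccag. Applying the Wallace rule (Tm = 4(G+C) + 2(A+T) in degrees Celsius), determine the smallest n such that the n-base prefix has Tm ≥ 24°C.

n = 8

First 7 bases: CAGCTTC → Tm = 22°C (< 24°C)
First 8 bases: CAGCTTCG → Tm = 26°C (≥ 24°C)
Each additional base adds 2°C (A/T) or 4°C (G/C), so Tm is non-decreasing in n; n = 8 is the first length to reach 24°C.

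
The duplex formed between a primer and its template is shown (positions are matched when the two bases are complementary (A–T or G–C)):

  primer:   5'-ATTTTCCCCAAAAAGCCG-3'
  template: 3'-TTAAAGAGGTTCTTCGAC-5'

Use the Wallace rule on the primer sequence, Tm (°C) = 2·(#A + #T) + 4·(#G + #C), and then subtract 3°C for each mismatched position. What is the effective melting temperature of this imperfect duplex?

40°C

Primer base counts: A=6, T=4, G=2, C=6 → A+T=10, G+C=8
Perfect-match Tm = 2(10) + 4(8) = 20 + 32 = 52°C
Mismatches (positions where the bases are not complementary): 4 (at positions 2, 7, 12, 17)
Effective Tm = 52 − 4×3 = 52 − 12 = 40°C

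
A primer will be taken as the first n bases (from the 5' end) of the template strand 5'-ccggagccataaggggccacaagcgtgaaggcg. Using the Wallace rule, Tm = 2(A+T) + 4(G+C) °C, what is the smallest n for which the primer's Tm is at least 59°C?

First 17 bases: CCGGAGCCATAAGGGGC → Tm = 58°C (< 59°C)
First 18 bases: CCGGAGCCATAAGGGGCC → Tm = 62°C (≥ 59°C)
Each additional base adds 2°C (A/T) or 4°C (G/C), so Tm is non-decreasing in n; n = 18 is the first length to reach 59°C.

n = 18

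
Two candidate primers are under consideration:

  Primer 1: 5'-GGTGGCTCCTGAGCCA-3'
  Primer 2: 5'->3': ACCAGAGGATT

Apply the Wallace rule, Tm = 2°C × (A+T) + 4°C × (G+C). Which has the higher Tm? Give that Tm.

Primer 1: A+T=5, G+C=11 → Tm = 2(5)+4(11) = 54°C
Primer 2: A+T=6, G+C=5 → Tm = 2(6)+4(5) = 32°C
54°C vs 32°C → primer 1 is higher.

Primer 1, 54°C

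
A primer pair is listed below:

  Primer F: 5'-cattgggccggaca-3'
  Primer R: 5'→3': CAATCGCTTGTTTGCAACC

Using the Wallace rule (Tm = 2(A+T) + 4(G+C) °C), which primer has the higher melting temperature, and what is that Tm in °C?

Primer R, 56°C

Primer F: A+T=5, G+C=9 → Tm = 2(5)+4(9) = 46°C
Primer R: A+T=10, G+C=9 → Tm = 2(10)+4(9) = 56°C
46°C vs 56°C → primer R is higher.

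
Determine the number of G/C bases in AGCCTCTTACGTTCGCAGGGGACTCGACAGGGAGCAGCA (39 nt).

C=11, T=6, A=9, G=13
Total G or C: 13 + 11 = 24

24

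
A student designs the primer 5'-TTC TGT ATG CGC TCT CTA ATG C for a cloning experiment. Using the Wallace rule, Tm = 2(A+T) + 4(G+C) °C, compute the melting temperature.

Scanning the sequence gives A=3, C=6, G=4, T=9.
A+T = 12, G+C = 10
Tm = 4·10 + 2·12 = 40 + 24 = 64°C

64°C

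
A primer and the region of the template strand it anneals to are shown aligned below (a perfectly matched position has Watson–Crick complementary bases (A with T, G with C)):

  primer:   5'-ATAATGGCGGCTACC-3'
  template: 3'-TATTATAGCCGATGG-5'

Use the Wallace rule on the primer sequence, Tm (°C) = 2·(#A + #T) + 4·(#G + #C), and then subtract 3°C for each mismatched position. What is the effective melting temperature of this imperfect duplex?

40°C

Primer base counts: A=4, T=3, G=4, C=4 → A+T=7, G+C=8
Perfect-match Tm = 2(7) + 4(8) = 14 + 32 = 46°C
Mismatches (positions where the bases are not complementary): 2 (at positions 6, 7)
Effective Tm = 46 − 2×3 = 46 − 6 = 40°C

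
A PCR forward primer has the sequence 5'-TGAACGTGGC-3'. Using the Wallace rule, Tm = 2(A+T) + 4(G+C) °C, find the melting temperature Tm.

Counting bases: T=2, G=4, A=2, C=2
AT pairs contribute 4, GC pairs contribute 6.
Tm = 2×4 + 4×6 = 32°C

32°C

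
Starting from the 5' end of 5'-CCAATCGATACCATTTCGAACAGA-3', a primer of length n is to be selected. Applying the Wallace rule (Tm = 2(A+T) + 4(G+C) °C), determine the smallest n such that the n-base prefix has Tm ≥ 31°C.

n = 11

First 10 bases: CCAATCGATA → Tm = 28°C (< 31°C)
First 11 bases: CCAATCGATAC → Tm = 32°C (≥ 31°C)
Each additional base adds 2°C (A/T) or 4°C (G/C), so Tm is non-decreasing in n; n = 11 is the first length to reach 31°C.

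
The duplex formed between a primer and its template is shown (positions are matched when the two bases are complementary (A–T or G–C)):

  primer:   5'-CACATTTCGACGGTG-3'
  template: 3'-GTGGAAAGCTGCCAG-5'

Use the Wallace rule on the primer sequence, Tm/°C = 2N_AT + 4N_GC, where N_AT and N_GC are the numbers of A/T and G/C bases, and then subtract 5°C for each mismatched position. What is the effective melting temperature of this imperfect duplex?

Primer base counts: A=3, T=4, G=4, C=4 → A+T=7, G+C=8
Perfect-match Tm = 2(7) + 4(8) = 14 + 32 = 46°C
Mismatches (positions where the bases are not complementary): 2 (at positions 4, 15)
Effective Tm = 46 − 2×5 = 46 − 10 = 36°C

36°C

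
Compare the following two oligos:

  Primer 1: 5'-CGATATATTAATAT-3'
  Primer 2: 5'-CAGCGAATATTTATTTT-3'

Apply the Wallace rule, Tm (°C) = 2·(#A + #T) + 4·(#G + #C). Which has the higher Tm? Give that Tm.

Primer 1: A+T=12, G+C=2 → Tm = 2(12)+4(2) = 32°C
Primer 2: A+T=13, G+C=4 → Tm = 2(13)+4(4) = 42°C
32°C vs 42°C → primer 2 is higher.

Primer 2, 42°C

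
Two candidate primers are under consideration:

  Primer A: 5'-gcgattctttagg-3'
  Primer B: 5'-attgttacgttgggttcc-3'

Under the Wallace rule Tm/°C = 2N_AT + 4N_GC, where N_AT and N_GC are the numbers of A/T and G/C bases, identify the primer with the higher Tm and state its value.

Primer B, 52°C

Primer A: A+T=7, G+C=6 → Tm = 2(7)+4(6) = 38°C
Primer B: A+T=10, G+C=8 → Tm = 2(10)+4(8) = 52°C
38°C vs 52°C → primer B is higher.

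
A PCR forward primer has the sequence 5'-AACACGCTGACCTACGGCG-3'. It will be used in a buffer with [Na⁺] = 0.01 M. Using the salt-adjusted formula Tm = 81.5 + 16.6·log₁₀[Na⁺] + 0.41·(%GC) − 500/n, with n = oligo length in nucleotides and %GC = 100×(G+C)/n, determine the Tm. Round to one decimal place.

47.9°C

Length n = 19. Base counts: G=5, T=2, C=7, A=5
G+C = 12, so %GC = 12/19 × 100 = 63.158%
Salt term: 16.6 × (-2) = -33.2
GC term: 0.41 × 63.158 = 25.895; length term: −500/19 = −26.316
Tm = 81.5 + (-33.2) + 25.895 − 26.316 = 47.879 → 47.9°C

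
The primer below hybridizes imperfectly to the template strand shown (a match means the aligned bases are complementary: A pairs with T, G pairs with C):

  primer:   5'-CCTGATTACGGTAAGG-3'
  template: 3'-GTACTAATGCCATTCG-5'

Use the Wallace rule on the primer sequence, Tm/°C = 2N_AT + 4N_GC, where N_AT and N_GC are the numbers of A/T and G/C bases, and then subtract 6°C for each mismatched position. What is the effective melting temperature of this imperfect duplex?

Primer base counts: A=4, T=4, G=5, C=3 → A+T=8, G+C=8
Perfect-match Tm = 2(8) + 4(8) = 16 + 32 = 48°C
Mismatches (positions where the bases are not complementary): 2 (at positions 2, 16)
Effective Tm = 48 − 2×6 = 48 − 12 = 36°C

36°C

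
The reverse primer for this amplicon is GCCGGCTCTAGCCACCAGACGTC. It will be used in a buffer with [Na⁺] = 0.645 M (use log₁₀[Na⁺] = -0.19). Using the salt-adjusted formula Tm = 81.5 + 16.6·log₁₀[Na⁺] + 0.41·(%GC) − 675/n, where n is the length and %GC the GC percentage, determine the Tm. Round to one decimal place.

77.5°C

Length n = 23. Counting bases: T=3, G=6, A=4, C=10
G+C = 16, so %GC = 16/23 × 100 = 69.565%
Salt term: 16.6 × (-0.19) = -3.154
GC term: 0.41 × 69.565 = 28.522; length term: −675/23 = −29.348
Tm = 81.5 + (-3.154) + 28.522 − 29.348 = 77.52 → 77.5°C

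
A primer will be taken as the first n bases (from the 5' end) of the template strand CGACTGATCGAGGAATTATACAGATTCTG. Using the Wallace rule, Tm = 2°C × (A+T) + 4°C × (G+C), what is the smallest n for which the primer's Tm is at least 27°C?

First 8 bases: CGACTGAT → Tm = 24°C (< 27°C)
First 9 bases: CGACTGATC → Tm = 28°C (≥ 27°C)
Each additional base adds 2°C (A/T) or 4°C (G/C), so Tm is non-decreasing in n; n = 9 is the first length to reach 27°C.

n = 9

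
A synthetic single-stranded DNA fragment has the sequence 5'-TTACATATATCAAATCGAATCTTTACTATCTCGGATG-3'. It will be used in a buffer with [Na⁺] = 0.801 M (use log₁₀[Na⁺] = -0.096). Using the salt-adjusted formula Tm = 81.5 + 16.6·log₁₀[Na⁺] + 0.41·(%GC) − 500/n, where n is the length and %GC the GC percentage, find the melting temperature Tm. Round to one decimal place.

Length n = 37. G=4, A=12, T=14, C=7
G+C = 11, so %GC = 11/37 × 100 = 29.73%
Salt term: 16.6 × (-0.096) = -1.594
GC term: 0.41 × 29.73 = 12.189; length term: −500/37 = −13.514
Tm = 81.5 + (-1.594) + 12.189 − 13.514 = 78.581 → 78.6°C

78.6°C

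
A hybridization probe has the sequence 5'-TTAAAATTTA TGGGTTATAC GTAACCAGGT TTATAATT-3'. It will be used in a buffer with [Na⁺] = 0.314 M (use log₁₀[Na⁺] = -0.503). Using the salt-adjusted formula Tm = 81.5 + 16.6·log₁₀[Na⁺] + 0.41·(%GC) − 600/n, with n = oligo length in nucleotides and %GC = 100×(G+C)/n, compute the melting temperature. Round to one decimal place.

Length n = 38. Scanning the sequence gives G=6, T=16, A=13, C=3.
G+C = 9, so %GC = 9/38 × 100 = 23.684%
Salt term: 16.6 × (-0.503) = -8.35
GC term: 0.41 × 23.684 = 9.71; length term: −600/38 = −15.789
Tm = 81.5 + (-8.35) + 9.71 − 15.789 = 67.071 → 67.1°C

67.1°C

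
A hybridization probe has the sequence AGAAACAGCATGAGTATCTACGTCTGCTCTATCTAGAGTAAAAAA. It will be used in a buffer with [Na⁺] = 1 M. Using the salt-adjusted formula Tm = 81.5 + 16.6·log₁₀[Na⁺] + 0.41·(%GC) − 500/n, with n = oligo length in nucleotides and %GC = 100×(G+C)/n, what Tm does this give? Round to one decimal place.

Length n = 45. Counting bases: C=8, T=11, A=18, G=8
G+C = 16, so %GC = 16/45 × 100 = 35.556%
Salt term: 16.6 × (0) = 0
GC term: 0.41 × 35.556 = 14.578; length term: −500/45 = −11.111
Tm = 81.5 + (0) + 14.578 − 11.111 = 84.967 → 85.0°C

85.0°C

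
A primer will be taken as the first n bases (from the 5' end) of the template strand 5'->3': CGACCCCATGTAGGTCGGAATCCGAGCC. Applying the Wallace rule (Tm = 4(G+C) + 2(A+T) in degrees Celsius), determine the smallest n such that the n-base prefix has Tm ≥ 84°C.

First 25 bases: CGACCCCATGTAGGTCGGAATCCGA → Tm = 80°C (< 84°C)
First 26 bases: CGACCCCATGTAGGTCGGAATCCGAG → Tm = 84°C (≥ 84°C)
Since every base adds ≥2°C, Tm only increases with n, so the threshold is first crossed at n = 26.

n = 26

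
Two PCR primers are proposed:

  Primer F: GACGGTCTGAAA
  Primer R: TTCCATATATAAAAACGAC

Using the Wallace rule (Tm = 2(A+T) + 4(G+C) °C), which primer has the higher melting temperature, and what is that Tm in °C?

Primer R, 48°C

Primer F: A+T=6, G+C=6 → Tm = 2(6)+4(6) = 36°C
Primer R: A+T=14, G+C=5 → Tm = 2(14)+4(5) = 48°C
36°C vs 48°C → primer R is higher.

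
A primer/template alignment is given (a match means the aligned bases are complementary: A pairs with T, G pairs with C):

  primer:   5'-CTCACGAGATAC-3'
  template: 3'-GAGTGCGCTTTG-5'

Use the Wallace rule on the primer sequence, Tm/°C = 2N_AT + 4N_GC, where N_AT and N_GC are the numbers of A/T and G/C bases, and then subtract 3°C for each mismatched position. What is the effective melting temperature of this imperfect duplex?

30°C

Primer base counts: A=4, T=2, G=2, C=4 → A+T=6, G+C=6
Perfect-match Tm = 2(6) + 4(6) = 12 + 24 = 36°C
Mismatches (positions where the bases are not complementary): 2 (at positions 7, 10)
Effective Tm = 36 − 2×3 = 36 − 6 = 30°C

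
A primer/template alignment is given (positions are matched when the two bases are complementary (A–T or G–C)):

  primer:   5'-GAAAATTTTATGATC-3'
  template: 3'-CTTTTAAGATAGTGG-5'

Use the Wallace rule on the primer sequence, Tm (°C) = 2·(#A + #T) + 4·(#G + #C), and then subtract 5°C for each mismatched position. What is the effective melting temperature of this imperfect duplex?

Primer base counts: A=6, T=6, G=2, C=1 → A+T=12, G+C=3
Perfect-match Tm = 2(12) + 4(3) = 24 + 12 = 36°C
Mismatches (positions where the bases are not complementary): 3 (at positions 8, 12, 14)
Effective Tm = 36 − 3×5 = 36 − 15 = 21°C

21°C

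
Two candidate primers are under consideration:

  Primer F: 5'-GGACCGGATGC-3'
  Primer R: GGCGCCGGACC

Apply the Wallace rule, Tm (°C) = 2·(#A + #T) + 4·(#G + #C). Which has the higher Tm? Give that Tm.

Primer F: A+T=3, G+C=8 → Tm = 2(3)+4(8) = 38°C
Primer R: A+T=1, G+C=10 → Tm = 2(1)+4(10) = 42°C
38°C vs 42°C → primer R is higher.

Primer R, 42°C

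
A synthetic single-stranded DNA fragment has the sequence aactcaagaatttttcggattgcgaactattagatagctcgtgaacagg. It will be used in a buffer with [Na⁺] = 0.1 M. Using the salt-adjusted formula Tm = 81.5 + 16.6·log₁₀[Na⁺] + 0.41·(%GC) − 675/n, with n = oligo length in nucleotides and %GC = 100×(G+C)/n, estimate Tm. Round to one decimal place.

67.0°C

Length n = 49. A=16, G=11, C=8, T=14
G+C = 19, so %GC = 19/49 × 100 = 38.776%
Salt term: 16.6 × (-1) = -16.6
GC term: 0.41 × 38.776 = 15.898; length term: −675/49 = −13.776
Tm = 81.5 + (-16.6) + 15.898 − 13.776 = 67.022 → 67.0°C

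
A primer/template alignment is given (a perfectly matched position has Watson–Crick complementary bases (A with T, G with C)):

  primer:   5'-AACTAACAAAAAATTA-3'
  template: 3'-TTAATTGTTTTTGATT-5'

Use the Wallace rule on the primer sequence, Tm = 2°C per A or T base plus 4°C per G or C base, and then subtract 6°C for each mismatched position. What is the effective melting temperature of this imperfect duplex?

18°C

Primer base counts: A=11, T=3, G=0, C=2 → A+T=14, G+C=2
Perfect-match Tm = 2(14) + 4(2) = 28 + 8 = 36°C
Mismatches (positions where the bases are not complementary): 3 (at positions 3, 13, 15)
Effective Tm = 36 − 3×6 = 36 − 18 = 18°C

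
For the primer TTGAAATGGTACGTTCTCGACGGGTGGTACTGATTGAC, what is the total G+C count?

Counting bases: G=12, A=8, C=6, T=12
Total G or C: 12 + 6 = 18

18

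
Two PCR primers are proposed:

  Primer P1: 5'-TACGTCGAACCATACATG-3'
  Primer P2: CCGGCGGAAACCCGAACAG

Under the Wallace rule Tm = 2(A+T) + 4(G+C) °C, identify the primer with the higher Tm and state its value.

Primer P2, 64°C

Primer P1: A+T=10, G+C=8 → Tm = 2(10)+4(8) = 52°C
Primer P2: A+T=6, G+C=13 → Tm = 2(6)+4(13) = 64°C
52°C vs 64°C → primer P2 is higher.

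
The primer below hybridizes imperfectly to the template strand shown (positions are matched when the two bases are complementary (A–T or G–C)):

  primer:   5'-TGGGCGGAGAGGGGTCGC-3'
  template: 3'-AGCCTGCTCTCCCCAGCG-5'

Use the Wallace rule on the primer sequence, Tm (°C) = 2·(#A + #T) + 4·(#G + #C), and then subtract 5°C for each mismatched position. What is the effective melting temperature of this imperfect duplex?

49°C

Primer base counts: A=2, T=2, G=11, C=3 → A+T=4, G+C=14
Perfect-match Tm = 2(4) + 4(14) = 8 + 56 = 64°C
Mismatches (positions where the bases are not complementary): 3 (at positions 2, 5, 6)
Effective Tm = 64 − 3×5 = 64 − 15 = 49°C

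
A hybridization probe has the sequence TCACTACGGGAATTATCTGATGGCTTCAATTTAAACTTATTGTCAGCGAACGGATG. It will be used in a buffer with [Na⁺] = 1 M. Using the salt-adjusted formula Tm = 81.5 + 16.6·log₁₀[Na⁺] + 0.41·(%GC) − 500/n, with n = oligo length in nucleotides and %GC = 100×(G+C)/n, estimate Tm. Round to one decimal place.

Length n = 56. Scanning the sequence gives A=16, G=12, T=18, C=10.
G+C = 22, so %GC = 22/56 × 100 = 39.286%
Salt term: 16.6 × (0) = 0
GC term: 0.41 × 39.286 = 16.107; length term: −500/56 = −8.929
Tm = 81.5 + (0) + 16.107 − 8.929 = 88.678 → 88.7°C

88.7°C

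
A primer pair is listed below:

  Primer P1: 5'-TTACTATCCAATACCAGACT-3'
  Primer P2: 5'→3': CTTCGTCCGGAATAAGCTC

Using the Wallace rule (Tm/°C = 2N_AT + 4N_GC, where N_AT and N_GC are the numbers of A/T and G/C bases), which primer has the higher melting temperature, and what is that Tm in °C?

Primer P2, 58°C

Primer P1: A+T=13, G+C=7 → Tm = 2(13)+4(7) = 54°C
Primer P2: A+T=9, G+C=10 → Tm = 2(9)+4(10) = 58°C
54°C vs 58°C → primer P2 is higher.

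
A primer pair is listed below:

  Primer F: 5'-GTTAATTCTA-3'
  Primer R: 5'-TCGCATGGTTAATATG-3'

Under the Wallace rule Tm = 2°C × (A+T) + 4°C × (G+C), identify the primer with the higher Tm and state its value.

Primer R, 44°C

Primer F: A+T=8, G+C=2 → Tm = 2(8)+4(2) = 24°C
Primer R: A+T=10, G+C=6 → Tm = 2(10)+4(6) = 44°C
24°C vs 44°C → primer R is higher.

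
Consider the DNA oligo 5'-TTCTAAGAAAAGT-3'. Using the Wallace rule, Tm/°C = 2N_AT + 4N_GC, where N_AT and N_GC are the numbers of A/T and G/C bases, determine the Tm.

Scanning the sequence gives G=2, T=4, A=6, C=1.
AT pairs contribute 10, GC pairs contribute 3.
Tm = 2×10 + 4×3 = 32°C

32°C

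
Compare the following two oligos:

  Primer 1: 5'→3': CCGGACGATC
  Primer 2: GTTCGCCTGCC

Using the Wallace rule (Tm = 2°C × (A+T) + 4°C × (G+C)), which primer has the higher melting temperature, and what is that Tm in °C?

Primer 2, 38°C

Primer 1: A+T=3, G+C=7 → Tm = 2(3)+4(7) = 34°C
Primer 2: A+T=3, G+C=8 → Tm = 2(3)+4(8) = 38°C
34°C vs 38°C → primer 2 is higher.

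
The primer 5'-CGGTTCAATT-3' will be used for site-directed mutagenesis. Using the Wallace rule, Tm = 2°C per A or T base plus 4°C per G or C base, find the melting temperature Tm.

28°C

G=2, A=2, T=4, C=2
So N_AT = 6 and N_GC = 4.
Tm = 2(6) + 4(4) = 12 + 16 = 28°C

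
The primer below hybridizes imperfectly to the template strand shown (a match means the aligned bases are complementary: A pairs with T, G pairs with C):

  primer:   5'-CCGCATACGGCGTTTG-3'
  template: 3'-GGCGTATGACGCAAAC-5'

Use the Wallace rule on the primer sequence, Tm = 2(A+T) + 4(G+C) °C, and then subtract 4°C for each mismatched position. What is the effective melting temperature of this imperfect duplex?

Primer base counts: A=2, T=4, G=5, C=5 → A+T=6, G+C=10
Perfect-match Tm = 2(6) + 4(10) = 12 + 40 = 52°C
Mismatches (positions where the bases are not complementary): 1 (at position 9)
Effective Tm = 52 − 1×4 = 52 − 4 = 48°C

48°C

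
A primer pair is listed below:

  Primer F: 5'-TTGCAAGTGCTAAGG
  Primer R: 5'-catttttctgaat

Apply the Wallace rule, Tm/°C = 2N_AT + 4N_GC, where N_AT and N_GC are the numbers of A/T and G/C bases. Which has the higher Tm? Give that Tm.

Primer F: A+T=8, G+C=7 → Tm = 2(8)+4(7) = 44°C
Primer R: A+T=10, G+C=3 → Tm = 2(10)+4(3) = 32°C
44°C vs 32°C → primer F is higher.

Primer F, 44°C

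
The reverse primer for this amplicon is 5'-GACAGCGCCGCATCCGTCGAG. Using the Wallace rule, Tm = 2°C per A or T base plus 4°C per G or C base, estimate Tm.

Scanning the sequence gives G=7, C=8, A=4, T=2.
So N_AT = 6 and N_GC = 15.
Tm = 4·15 + 2·6 = 60 + 12 = 72°C

72°C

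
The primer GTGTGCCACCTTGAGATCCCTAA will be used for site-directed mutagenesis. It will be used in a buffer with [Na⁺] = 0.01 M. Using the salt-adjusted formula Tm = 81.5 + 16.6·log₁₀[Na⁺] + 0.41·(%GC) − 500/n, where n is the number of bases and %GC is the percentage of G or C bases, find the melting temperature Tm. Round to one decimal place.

Length n = 23. Counting bases: A=5, C=7, G=5, T=6
G+C = 12, so %GC = 12/23 × 100 = 52.174%
Salt term: 16.6 × (-2) = -33.2
GC term: 0.41 × 52.174 = 21.391; length term: −500/23 = −21.739
Tm = 81.5 + (-33.2) + 21.391 − 21.739 = 47.952 → 48.0°C

48.0°C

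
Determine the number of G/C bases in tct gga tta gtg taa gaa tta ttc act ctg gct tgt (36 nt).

G=8, C=5, A=8, T=15
G+C = 8 + 5 = 13

13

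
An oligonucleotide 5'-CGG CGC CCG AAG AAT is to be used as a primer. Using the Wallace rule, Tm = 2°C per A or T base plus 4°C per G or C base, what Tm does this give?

50°C

G=5, C=5, A=4, T=1
AT pairs contribute 5, GC pairs contribute 10.
Tm = 4·10 + 2·5 = 40 + 10 = 50°C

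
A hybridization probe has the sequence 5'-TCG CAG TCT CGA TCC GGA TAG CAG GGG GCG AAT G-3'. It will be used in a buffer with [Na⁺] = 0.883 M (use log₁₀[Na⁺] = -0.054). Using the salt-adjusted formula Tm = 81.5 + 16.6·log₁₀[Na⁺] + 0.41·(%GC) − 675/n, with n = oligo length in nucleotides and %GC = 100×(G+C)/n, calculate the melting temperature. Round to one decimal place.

86.1°C

Length n = 34. Base counts: C=8, T=6, A=7, G=13
G+C = 21, so %GC = 21/34 × 100 = 61.765%
Salt term: 16.6 × (-0.054) = -0.896
GC term: 0.41 × 61.765 = 25.324; length term: −675/34 = −19.853
Tm = 81.5 + (-0.896) + 25.324 − 19.853 = 86.075 → 86.1°C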